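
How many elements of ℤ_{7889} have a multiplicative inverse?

7889 = 7^3 · 23.
φ(7889) = 7889 · (1 − 1/7) · (1 − 1/23)
       = 7889 · 132/161 = 6468.

6468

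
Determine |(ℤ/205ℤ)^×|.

160

First factor: 205 = 5 * 41.
φ(205) = 205 · (1 − 1/5) · (1 − 1/41)
       = 205 · 160/205 = 160.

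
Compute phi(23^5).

6156502

φ(23^5) = 23^5 − 23^4 = 6436343 − 279841 = 6156502.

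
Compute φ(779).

720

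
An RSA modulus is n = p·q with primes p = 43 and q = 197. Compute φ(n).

φ(43) = 43 − 1 = 42.
φ(197) = 197 − 1 = 196.
φ(8471) = 42 × 196 = 8232.

8232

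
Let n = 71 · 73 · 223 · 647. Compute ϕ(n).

φ(747808423) = 747808423 · (1 − 1/71) · (1 − 1/73) · (1 − 1/223) · (1 − 1/647)
       = 747808423 · 722796480/747808423 = 722796480.

722796480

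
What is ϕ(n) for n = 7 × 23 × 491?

φ(79051) = 79051 · (1 − 1/7) · (1 − 1/23) · (1 − 1/491)
       = 79051 · 64680/79051 = 64680.

64680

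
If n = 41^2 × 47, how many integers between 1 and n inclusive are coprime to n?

75440

φ(79007) = 79007 · (1 − 1/41) · (1 − 1/47)
       = 79007 · 1840/1927 = 75440.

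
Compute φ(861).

480

Prime factorization: 861 = 3 · 7 · 41.
φ(3) = 3 − 1 = 2.
φ(7) = 7 − 1 = 6.
φ(41) = 41 − 1 = 40.
φ(861) = 2 × 6 × 40 = 480.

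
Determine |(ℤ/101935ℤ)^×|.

Factor 101935: 101935 = 5 · 19 · 29 · 37.
φ(101935) = 101935 · (1 − 1/5) · (1 − 1/19) · (1 − 1/29) · (1 − 1/37)
       = 101935 · 72576/101935 = 72576.

72576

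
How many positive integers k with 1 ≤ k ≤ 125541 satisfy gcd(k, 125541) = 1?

Factor 125541: 125541 = 3^2 * 13 * 29 * 37.
φ(3^2) = 3^1·(3−1) = 3·2 = 6.
φ(13) = 13 − 1 = 12.
φ(29) = 29 − 1 = 28.
φ(37) = 37 − 1 = 36.
φ(125541) = 6 × 12 × 28 × 36 = 72576.

72576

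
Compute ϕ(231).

120

First factor: 231 = 3 · 7 · 11.
φ(231) = 231 · (1 − 1/3) · (1 − 1/7) · (1 − 1/11)
       = 231 · 120/231 = 120.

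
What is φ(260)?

First factor: 260 = 2**2 * 5 * 13.
φ(2^2) = 2^2 − 2^1 = 4 − 2 = 2.
φ(5) = 5 − 1 = 4.
φ(13) = 13 − 1 = 12.
Since φ is multiplicative, φ(260) = 2 · 4 · 12 = 96.

96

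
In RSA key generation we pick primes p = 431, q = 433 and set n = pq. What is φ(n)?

φ(431) = 431 − 1 = 430.
φ(433) = 433 − 1 = 432.
Since φ is multiplicative, φ(186623) = 430 · 432 = 185760.

185760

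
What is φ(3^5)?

φ(3^5) = 3^5 − 3^4 = 243 − 81 = 162.

162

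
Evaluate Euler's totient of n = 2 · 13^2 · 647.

φ(2) = 2 − 1 = 1.
φ(13^2) = 13^2 − 13^1 = 169 − 13 = 156.
φ(647) = 647 − 1 = 646.
Multiply: 1 · 156 · 646 = 100776.

100776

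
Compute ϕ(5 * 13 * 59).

φ(5) = 5 − 1 = 4.
φ(13) = 13 − 1 = 12.
φ(59) = 59 − 1 = 58.
Since φ is multiplicative, φ(3835) = 4 · 12 · 58 = 2784.

2784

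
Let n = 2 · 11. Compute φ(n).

10

φ(22) = 22 · (1 − 1/2) · (1 − 1/11)
       = 22 · 10/22 = 10.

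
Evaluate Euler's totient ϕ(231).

120

First factor: 231 = 3 * 7 * 11.
φ(231) = 231 · (1 − 1/3) · (1 − 1/7) · (1 − 1/11)
       = 231 · 120/231 = 120.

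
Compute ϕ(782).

352

Factor 782: 782 = 2 * 17 * 23.
φ(782) = 782 · (1 − 1/2) · (1 − 1/17) · (1 − 1/23)
       = 782 · 352/782 = 352.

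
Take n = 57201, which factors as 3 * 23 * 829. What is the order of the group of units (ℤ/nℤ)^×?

φ(3) = 3 − 1 = 2.
φ(23) = 23 − 1 = 22.
φ(829) = 829 − 1 = 828.
φ(57201) = 2 × 22 × 828 = 36432.

36432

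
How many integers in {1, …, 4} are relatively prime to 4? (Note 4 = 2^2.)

φ(4) = 4 · (1 − 1/2)
       = 4 · 1/2 = 2.

2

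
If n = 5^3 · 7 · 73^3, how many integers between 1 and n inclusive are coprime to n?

230212800

φ(340389875) = 340389875 · (1 − 1/5) · (1 − 1/7) · (1 − 1/73)
       = 340389875 · 1728/2555 = 230212800.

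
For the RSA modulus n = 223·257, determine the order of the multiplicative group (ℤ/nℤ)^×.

φ(n) = (p − 1)(q − 1) = (223−1)(257−1) = 222·256 = 56832.

56832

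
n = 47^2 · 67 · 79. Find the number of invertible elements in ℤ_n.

φ(11692237) = 11692237 · (1 − 1/47) · (1 − 1/67) · (1 − 1/79)
       = 11692237 · 236808/248771 = 11129976.

11129976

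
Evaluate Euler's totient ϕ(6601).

5280

Factor 6601: 6601 = 7 * 23 * 41.
φ(7) = 7 − 1 = 6.
φ(23) = 23 − 1 = 22.
φ(41) = 41 − 1 = 40.
φ(6601) = 6 × 22 × 40 = 5280.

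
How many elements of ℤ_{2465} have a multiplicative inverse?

1792

First factor: 2465 = 5 * 17 * 29.
φ(5) = 5 − 1 = 4.
φ(17) = 17 − 1 = 16.
φ(29) = 29 − 1 = 28.
Since φ is multiplicative, φ(2465) = 4 · 16 · 28 = 1792.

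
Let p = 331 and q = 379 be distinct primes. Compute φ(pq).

124740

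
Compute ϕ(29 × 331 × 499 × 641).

2944972800

φ(29) = 29 − 1 = 28.
φ(331) = 331 − 1 = 330.
φ(499) = 499 − 1 = 498.
φ(641) = 641 − 1 = 640.
φ(3070326541) = 28 × 330 × 498 × 640 = 2944972800.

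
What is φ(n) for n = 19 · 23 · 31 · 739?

8767440

φ(10011233) = 10011233 · (1 − 1/19) · (1 − 1/23) · (1 − 1/31) · (1 − 1/739)
       = 10011233 · 8767440/10011233 = 8767440.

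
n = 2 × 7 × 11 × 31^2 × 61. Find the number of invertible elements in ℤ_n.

φ(9027634) = 9027634 · (1 − 1/2) · (1 − 1/7) · (1 − 1/11) · (1 − 1/31) · (1 − 1/61)
       = 9027634 · 108000/291214 = 3348000.

3348000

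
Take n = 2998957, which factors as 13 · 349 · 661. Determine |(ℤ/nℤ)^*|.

2756160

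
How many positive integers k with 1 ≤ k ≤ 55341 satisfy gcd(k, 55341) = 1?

30240

Factor 55341: 55341 = 3^2 · 11 · 13 · 43.
φ(3^2) = 3^1·(3−1) = 3·2 = 6.
φ(11) = 11 − 1 = 10.
φ(13) = 13 − 1 = 12.
φ(43) = 43 − 1 = 42.
Multiply: 6 · 10 · 12 · 42 = 30240.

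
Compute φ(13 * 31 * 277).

φ(111631) = 111631 · (1 − 1/13) · (1 − 1/31) · (1 − 1/277)
       = 111631 · 99360/111631 = 99360.

99360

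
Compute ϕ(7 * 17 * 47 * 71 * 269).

φ(106820707) = 106820707 · (1 − 1/7) · (1 − 1/17) · (1 − 1/47) · (1 − 1/71) · (1 − 1/269)
       = 106820707 · 82844160/106820707 = 82844160.

82844160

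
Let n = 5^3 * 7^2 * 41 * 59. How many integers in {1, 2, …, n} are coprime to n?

φ(5^3) = 5^2·(5−1) = 25·4 = 100.
φ(7^2) = 7^2 − 7^1 = 49 − 7 = 42.
φ(41) = 41 − 1 = 40.
φ(59) = 59 − 1 = 58.
Since φ is multiplicative, φ(14816375) = 100 · 42 · 40 · 58 = 9744000.

9744000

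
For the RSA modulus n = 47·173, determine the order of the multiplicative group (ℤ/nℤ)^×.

7912

φ(pq) = (p−1)(q−1) = 46 · 172 = 7912.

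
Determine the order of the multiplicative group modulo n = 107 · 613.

64872

φ(107) = 107 − 1 = 106.
φ(613) = 613 − 1 = 612.
Multiply: 106 · 612 = 64872.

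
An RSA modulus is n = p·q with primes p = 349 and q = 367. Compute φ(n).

127368

For distinct primes, φ(pq) = (p−1)(q−1) = 348 × 366 = 127368.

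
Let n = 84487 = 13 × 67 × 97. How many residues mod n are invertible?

76032

φ(13) = 13 − 1 = 12.
φ(67) = 67 − 1 = 66.
φ(97) = 97 − 1 = 96.
Since φ is multiplicative, φ(84487) = 12 · 66 · 96 = 76032.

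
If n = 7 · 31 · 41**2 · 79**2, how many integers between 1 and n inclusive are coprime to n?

φ(2276573257) = 2276573257 · (1 − 1/7) · (1 − 1/31) · (1 − 1/41) · (1 − 1/79)
       = 2276573257 · 561600/702863 = 1819022400.

1819022400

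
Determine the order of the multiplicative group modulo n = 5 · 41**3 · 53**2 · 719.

φ(5) = 5 − 1 = 4.
φ(41^3) = 41^2·(41−1) = 1681·40 = 67240.
φ(53^2) = 53^1·(53−1) = 53·52 = 2756.
φ(719) = 719 − 1 = 718.
Since φ is multiplicative, φ(695988724955) = 4 · 67240 · 2756 · 718 = 532220199680.

532220199680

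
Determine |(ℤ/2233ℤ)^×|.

1680

Factor 2233: 2233 = 7 * 11 * 29.
φ(7) = 7 − 1 = 6.
φ(11) = 11 − 1 = 10.
φ(29) = 29 − 1 = 28.
Multiply: 6 · 10 · 28 = 1680.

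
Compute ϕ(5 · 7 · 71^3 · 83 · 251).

173612040000

φ(260972595205) = 260972595205 · (1 − 1/5) · (1 − 1/7) · (1 − 1/71) · (1 − 1/83) · (1 − 1/251)
       = 260972595205 · 34440000/51770005 = 173612040000.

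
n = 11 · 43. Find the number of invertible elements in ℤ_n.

φ(11) = 11 − 1 = 10.
φ(43) = 43 − 1 = 42.
Multiply: 10 · 42 = 420.

420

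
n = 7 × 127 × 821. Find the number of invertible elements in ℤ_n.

619920

φ(729869) = 729869 · (1 − 1/7) · (1 − 1/127) · (1 − 1/821)
       = 729869 · 619920/729869 = 619920.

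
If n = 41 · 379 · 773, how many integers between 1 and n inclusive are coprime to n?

φ(41) = 41 − 1 = 40.
φ(379) = 379 − 1 = 378.
φ(773) = 773 − 1 = 772.
Multiply: 40 · 378 · 772 = 11672640.

11672640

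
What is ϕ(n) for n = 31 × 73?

2160

φ(31) = 31 − 1 = 30.
φ(73) = 73 − 1 = 72.
Since φ is multiplicative, φ(2263) = 30 · 72 = 2160.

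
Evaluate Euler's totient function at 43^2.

φ(43^2) = 43^2 − 43^1 = 1849 − 43 = 1806.

1806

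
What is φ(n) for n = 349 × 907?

315288

φ(349) = 349 − 1 = 348.
φ(907) = 907 − 1 = 906.
Since φ is multiplicative, φ(316543) = 348 · 906 = 315288.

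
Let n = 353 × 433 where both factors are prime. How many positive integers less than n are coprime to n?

φ(152849) = 152849 · (1 − 1/353) · (1 − 1/433)
       = 152849 · 152064/152849 = 152064.

152064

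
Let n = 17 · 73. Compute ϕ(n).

1152

φ(17) = 17 − 1 = 16.
φ(73) = 73 − 1 = 72.
Since φ is multiplicative, φ(1241) = 16 · 72 = 1152.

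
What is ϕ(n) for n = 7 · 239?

1428

φ(7) = 7 − 1 = 6.
φ(239) = 239 − 1 = 238.
Since φ is multiplicative, φ(1673) = 6 · 238 = 1428.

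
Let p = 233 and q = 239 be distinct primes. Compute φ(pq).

For distinct primes, φ(pq) = (p−1)(q−1) = 232 × 238 = 55216.

55216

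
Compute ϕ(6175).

Factor 6175: 6175 = 5**2 · 13 · 19.
φ(6175) = 6175 · (1 − 1/5) · (1 − 1/13) · (1 − 1/19)
       = 6175 · 864/1235 = 4320.

4320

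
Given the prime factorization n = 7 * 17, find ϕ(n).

φ(7) = 7 − 1 = 6.
φ(17) = 17 − 1 = 16.
Since φ is multiplicative, φ(119) = 6 · 16 = 96.

96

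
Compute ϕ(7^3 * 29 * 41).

φ(7^3) = 7^3 − 7^2 = 343 − 49 = 294.
φ(29) = 29 − 1 = 28.
φ(41) = 41 − 1 = 40.
Since φ is multiplicative, φ(407827) = 294 · 28 · 40 = 329280.

329280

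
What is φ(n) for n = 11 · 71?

φ(781) = 781 · (1 − 1/11) · (1 − 1/71)
       = 781 · 700/781 = 700.

700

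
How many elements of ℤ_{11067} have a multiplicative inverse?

11067 = 3 · 7 · 17 · 31.
φ(3) = 3 − 1 = 2.
φ(7) = 7 − 1 = 6.
φ(17) = 17 − 1 = 16.
φ(31) = 31 − 1 = 30.
φ(11067) = 2 × 6 × 16 × 30 = 5760.

5760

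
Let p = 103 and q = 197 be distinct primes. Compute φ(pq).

φ(20291) = 20291 · (1 − 1/103) · (1 − 1/197)
       = 20291 · 19992/20291 = 19992.

19992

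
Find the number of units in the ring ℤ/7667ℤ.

6400

7667 = 11 × 17 × 41.
φ(11) = 11 − 1 = 10.
φ(17) = 17 − 1 = 16.
φ(41) = 41 − 1 = 40.
Since φ is multiplicative, φ(7667) = 10 · 16 · 40 = 6400.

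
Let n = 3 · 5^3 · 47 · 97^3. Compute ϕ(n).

φ(16085861625) = 16085861625 · (1 − 1/3) · (1 − 1/5) · (1 − 1/47) · (1 − 1/97)
       = 16085861625 · 35328/68385 = 8310028800.

8310028800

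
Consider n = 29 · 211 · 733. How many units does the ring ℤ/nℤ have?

4304160

φ(4485227) = 4485227 · (1 − 1/29) · (1 − 1/211) · (1 − 1/733)
       = 4485227 · 4304160/4485227 = 4304160.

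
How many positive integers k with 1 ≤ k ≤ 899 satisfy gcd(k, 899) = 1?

840

First factor: 899 = 29 · 31.
φ(899) = 899 · (1 − 1/29) · (1 − 1/31)
       = 899 · 840/899 = 840.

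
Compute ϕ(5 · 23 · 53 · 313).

φ(1907735) = 1907735 · (1 − 1/5) · (1 − 1/23) · (1 − 1/53) · (1 − 1/313)
       = 1907735 · 1427712/1907735 = 1427712.

1427712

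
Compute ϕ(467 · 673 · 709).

221711616

φ(467) = 467 − 1 = 466.
φ(673) = 673 − 1 = 672.
φ(709) = 709 − 1 = 708.
Since φ is multiplicative, φ(222832319) = 466 · 672 · 708 = 221711616.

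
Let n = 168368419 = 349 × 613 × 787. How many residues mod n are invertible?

φ(168368419) = 168368419 · (1 − 1/349) · (1 − 1/613) · (1 − 1/787)
       = 168368419 · 167399136/168368419 = 167399136.

167399136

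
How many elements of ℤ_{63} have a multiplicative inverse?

Factor 63: 63 = 3^2 × 7.
φ(63) = 63 · (1 − 1/3) · (1 − 1/7)
       = 63 · 12/21 = 36.

36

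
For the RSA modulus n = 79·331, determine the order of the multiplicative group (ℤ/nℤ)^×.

φ(26149) = 26149 · (1 − 1/79) · (1 − 1/331)
       = 26149 · 25740/26149 = 25740.

25740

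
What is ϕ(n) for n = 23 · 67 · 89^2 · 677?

φ(23) = 23 − 1 = 22.
φ(67) = 67 − 1 = 66.
φ(89^2) = 89^1·(89−1) = 89·88 = 7832.
φ(677) = 677 − 1 = 676.
Since φ is multiplicative, φ(8263638697) = 22 · 66 · 7832 · 676 = 7687515264.

7687515264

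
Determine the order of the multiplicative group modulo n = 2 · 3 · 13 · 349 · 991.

8268480

φ(2) = 2 − 1 = 1.
φ(3) = 3 − 1 = 2.
φ(13) = 13 − 1 = 12.
φ(349) = 349 − 1 = 348.
φ(991) = 991 − 1 = 990.
Multiply: 1 · 2 · 12 · 348 · 990 = 8268480.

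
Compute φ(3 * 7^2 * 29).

φ(3) = 3 − 1 = 2.
φ(7^2) = 7^1·(7−1) = 7·6 = 42.
φ(29) = 29 − 1 = 28.
φ(4263) = 2 × 42 × 28 = 2352.

2352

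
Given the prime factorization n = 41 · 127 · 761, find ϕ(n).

3830400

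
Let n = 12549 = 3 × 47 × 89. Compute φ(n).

φ(3) = 3 − 1 = 2.
φ(47) = 47 − 1 = 46.
φ(89) = 89 − 1 = 88.
φ(12549) = 2 × 46 × 88 = 8096.

8096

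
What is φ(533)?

480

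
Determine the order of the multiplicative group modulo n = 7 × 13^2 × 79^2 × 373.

φ(2753897419) = 2753897419 · (1 − 1/7) · (1 − 1/13) · (1 − 1/79) · (1 − 1/373)
       = 2753897419 · 2089152/2681497 = 2145559104.

2145559104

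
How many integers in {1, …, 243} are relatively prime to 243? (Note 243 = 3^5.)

φ(243) = 243 · (1 − 1/3)
       = 243 · 2/3 = 162.

162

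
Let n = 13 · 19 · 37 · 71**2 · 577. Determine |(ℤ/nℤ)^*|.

φ(26582216323) = 26582216323 · (1 − 1/13) · (1 − 1/19) · (1 − 1/37) · (1 − 1/71) · (1 − 1/577)
       = 26582216323 · 313528320/374397413 = 22260510720.

22260510720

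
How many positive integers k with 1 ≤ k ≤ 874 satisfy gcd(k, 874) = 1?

Prime factorization: 874 = 2 · 19 · 23.
φ(874) = 874 · (1 − 1/2) · (1 − 1/19) · (1 − 1/23)
       = 874 · 396/874 = 396.

396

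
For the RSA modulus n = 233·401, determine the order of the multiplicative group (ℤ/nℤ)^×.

φ(pq) = (p−1)(q−1) = 232 · 400 = 92800.

92800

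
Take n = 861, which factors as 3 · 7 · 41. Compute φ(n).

480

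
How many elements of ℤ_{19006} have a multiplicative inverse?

8064

First factor: 19006 = 2 * 13 * 17 * 43.
φ(2) = 2 − 1 = 1.
φ(13) = 13 − 1 = 12.
φ(17) = 17 − 1 = 16.
φ(43) = 43 − 1 = 42.
Multiply: 1 · 12 · 16 · 42 = 8064.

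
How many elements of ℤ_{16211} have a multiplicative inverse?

Factor 16211: 16211 = 13 · 29 · 43.
φ(13) = 13 − 1 = 12.
φ(29) = 29 − 1 = 28.
φ(43) = 43 − 1 = 42.
φ(16211) = 12 × 28 × 42 = 14112.

14112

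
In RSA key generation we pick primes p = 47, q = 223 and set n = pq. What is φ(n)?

10212

For distinct primes, φ(pq) = (p−1)(q−1) = 46 × 222 = 10212.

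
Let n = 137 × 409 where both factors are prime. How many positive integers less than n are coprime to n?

55488

φ(pq) = (p−1)(q−1) = 136 · 408 = 55488.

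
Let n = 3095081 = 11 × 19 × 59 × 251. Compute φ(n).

2610000

φ(3095081) = 3095081 · (1 − 1/11) · (1 − 1/19) · (1 − 1/59) · (1 − 1/251)
       = 3095081 · 2610000/3095081 = 2610000.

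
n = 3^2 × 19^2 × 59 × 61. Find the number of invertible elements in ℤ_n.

7140960

φ(3^2) = 3^1·(3−1) = 3·2 = 6.
φ(19^2) = 19^1·(19−1) = 19·18 = 342.
φ(59) = 59 − 1 = 58.
φ(61) = 61 − 1 = 60.
Multiply: 6 · 342 · 58 · 60 = 7140960.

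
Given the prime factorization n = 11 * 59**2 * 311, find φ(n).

10608200

φ(11908501) = 11908501 · (1 − 1/11) · (1 − 1/59) · (1 − 1/311)
       = 11908501 · 179800/201839 = 10608200.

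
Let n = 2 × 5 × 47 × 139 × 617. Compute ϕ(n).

φ(40308610) = 40308610 · (1 − 1/2) · (1 − 1/5) · (1 − 1/47) · (1 − 1/139) · (1 − 1/617)
       = 40308610 · 15641472/40308610 = 15641472.

15641472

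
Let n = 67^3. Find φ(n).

296274

φ(67^3) = 67^3 − 67^2 = 300763 − 4489 = 296274.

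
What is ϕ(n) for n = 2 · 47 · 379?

17388

φ(2) = 2 − 1 = 1.
φ(47) = 47 − 1 = 46.
φ(379) = 379 − 1 = 378.
Multiply: 1 · 46 · 378 = 17388.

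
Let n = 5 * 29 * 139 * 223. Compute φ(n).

3431232

φ(4494565) = 4494565 · (1 − 1/5) · (1 − 1/29) · (1 − 1/139) · (1 − 1/223)
       = 4494565 · 3431232/4494565 = 3431232.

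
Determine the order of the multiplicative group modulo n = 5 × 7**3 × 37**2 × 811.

φ(5) = 5 − 1 = 4.
φ(7^3) = 7^2·(7−1) = 49·6 = 294.
φ(37^2) = 37^1·(37−1) = 37·36 = 1332.
φ(811) = 811 − 1 = 810.
Multiply: 4 · 294 · 1332 · 810 = 1268809920.

1268809920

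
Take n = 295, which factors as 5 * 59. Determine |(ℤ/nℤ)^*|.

232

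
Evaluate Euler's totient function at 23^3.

φ(12167) = 12167 · (1 − 1/23)
       = 12167 · 22/23 = 11638.

11638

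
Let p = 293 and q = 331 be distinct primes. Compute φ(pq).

96360

φ(pq) = (p−1)(q−1) = 292 · 330 = 96360.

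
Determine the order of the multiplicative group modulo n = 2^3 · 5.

φ(2^3) = 2^2·(2−1) = 4·1 = 4.
φ(5) = 5 − 1 = 4.
φ(40) = 4 × 4 = 16.

16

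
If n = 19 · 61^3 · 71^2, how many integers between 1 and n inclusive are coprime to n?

φ(19) = 19 − 1 = 18.
φ(61^3) = 61^3 − 61^2 = 226981 − 3721 = 223260.
φ(71^2) = 71^1·(71−1) = 71·70 = 4970.
φ(21740013199) = 18 × 223260 × 4970 = 19972839600.

19972839600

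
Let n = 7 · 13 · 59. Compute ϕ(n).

4176

φ(7) = 7 − 1 = 6.
φ(13) = 13 − 1 = 12.
φ(59) = 59 − 1 = 58.
Since φ is multiplicative, φ(5369) = 6 · 12 · 58 = 4176.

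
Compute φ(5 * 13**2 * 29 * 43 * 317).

231888384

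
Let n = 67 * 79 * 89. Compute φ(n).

φ(67) = 67 − 1 = 66.
φ(79) = 79 − 1 = 78.
φ(89) = 89 − 1 = 88.
φ(471077) = 66 × 78 × 88 = 453024.

453024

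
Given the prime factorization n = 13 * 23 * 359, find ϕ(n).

94512

φ(13) = 13 − 1 = 12.
φ(23) = 23 − 1 = 22.
φ(359) = 359 − 1 = 358.
Multiply: 12 · 22 · 358 = 94512.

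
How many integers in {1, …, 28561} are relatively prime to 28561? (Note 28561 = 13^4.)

26364

φ(28561) = 28561 · (1 − 1/13)
       = 28561 · 12/13 = 26364.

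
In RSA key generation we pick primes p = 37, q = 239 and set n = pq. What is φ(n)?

8568

φ(pq) = (p−1)(q−1) = 36 · 238 = 8568.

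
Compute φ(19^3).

6498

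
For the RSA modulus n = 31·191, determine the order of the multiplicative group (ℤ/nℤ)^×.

5700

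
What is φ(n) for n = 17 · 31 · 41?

19200

φ(21607) = 21607 · (1 − 1/17) · (1 − 1/31) · (1 − 1/41)
       = 21607 · 19200/21607 = 19200.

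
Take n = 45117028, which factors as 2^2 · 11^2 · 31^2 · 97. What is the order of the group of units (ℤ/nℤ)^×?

19641600

φ(2^2) = 2^1·(2−1) = 2·1 = 2.
φ(11^2) = 11^2 − 11^1 = 121 − 11 = 110.
φ(31^2) = 31^2 − 31^1 = 961 − 31 = 930.
φ(97) = 97 − 1 = 96.
Since φ is multiplicative, φ(45117028) = 2 · 110 · 930 · 96 = 19641600.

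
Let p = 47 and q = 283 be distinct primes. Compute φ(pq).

12972

φ(n) = (p − 1)(q − 1) = (47−1)(283−1) = 46·282 = 12972.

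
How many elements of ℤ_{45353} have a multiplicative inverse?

32400

Prime factorization: 45353 = 7 · 11 · 19 · 31.
φ(7) = 7 − 1 = 6.
φ(11) = 11 − 1 = 10.
φ(19) = 19 − 1 = 18.
φ(31) = 31 − 1 = 30.
Multiply: 6 · 10 · 18 · 30 = 32400.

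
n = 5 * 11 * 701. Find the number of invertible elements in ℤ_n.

φ(5) = 5 − 1 = 4.
φ(11) = 11 − 1 = 10.
φ(701) = 701 − 1 = 700.
φ(38555) = 4 × 10 × 700 = 28000.

28000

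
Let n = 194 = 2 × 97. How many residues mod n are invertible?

96

φ(194) = 194 · (1 − 1/2) · (1 − 1/97)
       = 194 · 96/194 = 96.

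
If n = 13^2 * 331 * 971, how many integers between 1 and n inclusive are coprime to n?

φ(54316769) = 54316769 · (1 − 1/13) · (1 − 1/331) · (1 − 1/971)
       = 54316769 · 3841200/4178213 = 49935600.

49935600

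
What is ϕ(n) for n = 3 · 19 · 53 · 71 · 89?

11531520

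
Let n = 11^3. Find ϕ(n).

φ(11^3) = 11^3 − 11^2 = 1331 − 121 = 1210.

1210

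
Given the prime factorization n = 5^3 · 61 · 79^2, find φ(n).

36972000

φ(5^3) = 5^2·(5−1) = 25·4 = 100.
φ(61) = 61 − 1 = 60.
φ(79^2) = 79^2 − 79^1 = 6241 − 79 = 6162.
Since φ is multiplicative, φ(47587625) = 100 · 60 · 6162 = 36972000.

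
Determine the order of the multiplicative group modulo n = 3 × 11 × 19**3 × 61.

7797600

φ(13807167) = 13807167 · (1 − 1/3) · (1 − 1/11) · (1 − 1/19) · (1 − 1/61)
       = 13807167 · 21600/38247 = 7797600.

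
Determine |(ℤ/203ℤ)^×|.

168

Prime factorization: 203 = 7 · 29.
φ(7) = 7 − 1 = 6.
φ(29) = 29 − 1 = 28.
Since φ is multiplicative, φ(203) = 6 · 28 = 168.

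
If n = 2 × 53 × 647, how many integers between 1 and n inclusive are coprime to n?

33592

φ(68582) = 68582 · (1 − 1/2) · (1 − 1/53) · (1 − 1/647)
       = 68582 · 33592/68582 = 33592.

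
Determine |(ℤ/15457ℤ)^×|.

13440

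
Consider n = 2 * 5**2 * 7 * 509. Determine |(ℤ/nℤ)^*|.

60960

φ(178150) = 178150 · (1 − 1/2) · (1 − 1/5) · (1 − 1/7) · (1 − 1/509)
       = 178150 · 12192/35630 = 60960.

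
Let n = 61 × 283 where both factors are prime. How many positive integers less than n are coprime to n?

φ(17263) = 17263 · (1 − 1/61) · (1 − 1/283)
       = 17263 · 16920/17263 = 16920.

16920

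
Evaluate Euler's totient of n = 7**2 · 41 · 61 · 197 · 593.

φ(14316296729) = 14316296729 · (1 − 1/7) · (1 − 1/41) · (1 − 1/61) · (1 − 1/197) · (1 − 1/593)
       = 14316296729 · 1670860800/2045185247 = 11696025600.

11696025600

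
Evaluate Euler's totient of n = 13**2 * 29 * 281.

φ(13^2) = 13^2 − 13^1 = 169 − 13 = 156.
φ(29) = 29 − 1 = 28.
φ(281) = 281 − 1 = 280.
φ(1377181) = 156 × 28 × 280 = 1223040.

1223040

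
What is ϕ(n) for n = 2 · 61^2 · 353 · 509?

654466560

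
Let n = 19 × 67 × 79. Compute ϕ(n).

92664

φ(100567) = 100567 · (1 − 1/19) · (1 − 1/67) · (1 − 1/79)
       = 100567 · 92664/100567 = 92664.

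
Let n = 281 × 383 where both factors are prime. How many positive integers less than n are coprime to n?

106960

φ(n) = (p − 1)(q − 1) = (281−1)(383−1) = 280·382 = 106960.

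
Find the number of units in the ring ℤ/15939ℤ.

Prime factorization: 15939 = 3^2 × 7 × 11 × 23.
φ(3^2) = 3^1·(3−1) = 3·2 = 6.
φ(7) = 7 − 1 = 6.
φ(11) = 11 − 1 = 10.
φ(23) = 23 − 1 = 22.
Multiply: 6 · 6 · 10 · 22 = 7920.

7920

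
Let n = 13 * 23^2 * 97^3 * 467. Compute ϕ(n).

2555832457728

φ(13) = 13 − 1 = 12.
φ(23^2) = 23^1·(23−1) = 23·22 = 506.
φ(97^3) = 97^2·(97−1) = 9409·96 = 903264.
φ(467) = 467 − 1 = 466.
φ(2931103187207) = 12 × 506 × 903264 × 466 = 2555832457728.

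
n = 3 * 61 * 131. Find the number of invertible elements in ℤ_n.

15600

φ(3) = 3 − 1 = 2.
φ(61) = 61 − 1 = 60.
φ(131) = 131 − 1 = 130.
Since φ is multiplicative, φ(23973) = 2 · 60 · 130 = 15600.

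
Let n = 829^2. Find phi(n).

φ(829^2) = 829^2 − 829^1 = 687241 − 829 = 686412.

686412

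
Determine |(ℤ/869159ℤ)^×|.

752640

First factor: 869159 = 17 · 29 · 41 · 43.
φ(869159) = 869159 · (1 − 1/17) · (1 − 1/29) · (1 − 1/41) · (1 − 1/43)
       = 869159 · 752640/869159 = 752640.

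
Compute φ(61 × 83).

4920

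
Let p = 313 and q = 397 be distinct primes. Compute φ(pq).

123552

φ(124261) = 124261 · (1 − 1/313) · (1 − 1/397)
       = 124261 · 123552/124261 = 123552.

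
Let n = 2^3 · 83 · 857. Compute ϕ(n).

φ(569048) = 569048 · (1 − 1/2) · (1 − 1/83) · (1 − 1/857)
       = 569048 · 70192/142262 = 280768.

280768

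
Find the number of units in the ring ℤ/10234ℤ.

4032

10234 = 2 * 7 * 17 * 43.
φ(2) = 2 − 1 = 1.
φ(7) = 7 − 1 = 6.
φ(17) = 17 − 1 = 16.
φ(43) = 43 − 1 = 42.
Multiply: 1 · 6 · 16 · 42 = 4032.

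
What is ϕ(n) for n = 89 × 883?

φ(89) = 89 − 1 = 88.
φ(883) = 883 − 1 = 882.
Since φ is multiplicative, φ(78587) = 88 · 882 = 77616.

77616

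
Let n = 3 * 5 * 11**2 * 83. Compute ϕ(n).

φ(3) = 3 − 1 = 2.
φ(5) = 5 − 1 = 4.
φ(11^2) = 11^2 − 11^1 = 121 − 11 = 110.
φ(83) = 83 − 1 = 82.
Multiply: 2 · 4 · 110 · 82 = 72160.

72160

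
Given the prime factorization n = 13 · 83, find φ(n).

φ(1079) = 1079 · (1 − 1/13) · (1 − 1/83)
       = 1079 · 984/1079 = 984.

984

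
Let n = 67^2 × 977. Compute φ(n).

4315872

φ(67^2) = 67^1·(67−1) = 67·66 = 4422.
φ(977) = 977 − 1 = 976.
φ(4385753) = 4422 × 976 = 4315872.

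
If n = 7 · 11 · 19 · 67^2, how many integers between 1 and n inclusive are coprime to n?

4775760

φ(7) = 7 − 1 = 6.
φ(11) = 11 − 1 = 10.
φ(19) = 19 − 1 = 18.
φ(67^2) = 67^2 − 67^1 = 4489 − 67 = 4422.
Multiply: 6 · 10 · 18 · 4422 = 4775760.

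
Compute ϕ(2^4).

φ(2^4) = 2^3·(2−1) = 8·1 = 8.

8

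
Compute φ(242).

110

First factor: 242 = 2 × 11**2.
φ(2) = 2 − 1 = 1.
φ(11^2) = 11^1·(11−1) = 11·10 = 110.
φ(242) = 1 × 110 = 110.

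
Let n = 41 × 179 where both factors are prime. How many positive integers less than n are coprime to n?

φ(n) = (p − 1)(q − 1) = (41−1)(179−1) = 40·178 = 7120.

7120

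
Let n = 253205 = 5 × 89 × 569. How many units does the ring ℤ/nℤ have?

199936

φ(5) = 5 − 1 = 4.
φ(89) = 89 − 1 = 88.
φ(569) = 569 − 1 = 568.
Multiply: 4 · 88 · 568 = 199936.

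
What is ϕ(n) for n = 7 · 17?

φ(7) = 7 − 1 = 6.
φ(17) = 17 − 1 = 16.
Multiply: 6 · 16 = 96.

96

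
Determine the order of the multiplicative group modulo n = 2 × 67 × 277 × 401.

7286400

φ(14884318) = 14884318 · (1 − 1/2) · (1 − 1/67) · (1 − 1/277) · (1 − 1/401)
       = 14884318 · 7286400/14884318 = 7286400.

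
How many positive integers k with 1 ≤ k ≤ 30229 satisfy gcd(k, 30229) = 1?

27216

First factor: 30229 = 19 · 37 · 43.
φ(19) = 19 − 1 = 18.
φ(37) = 37 − 1 = 36.
φ(43) = 43 − 1 = 42.
Since φ is multiplicative, φ(30229) = 18 · 36 · 42 = 27216.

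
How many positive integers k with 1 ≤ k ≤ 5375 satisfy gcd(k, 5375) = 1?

Factor 5375: 5375 = 5^3 × 43.
φ(5^3) = 5^2·(5−1) = 25·4 = 100.
φ(43) = 43 − 1 = 42.
Multiply: 100 · 42 = 4200.

4200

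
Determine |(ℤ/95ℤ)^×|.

Factor 95: 95 = 5 × 19.
φ(5) = 5 − 1 = 4.
φ(19) = 19 − 1 = 18.
Since φ is multiplicative, φ(95) = 4 · 18 = 72.

72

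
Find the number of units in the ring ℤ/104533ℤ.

80640

Prime factorization: 104533 = 11 × 13 × 17 × 43.
φ(11) = 11 − 1 = 10.
φ(13) = 13 − 1 = 12.
φ(17) = 17 − 1 = 16.
φ(43) = 43 − 1 = 42.
Multiply: 10 · 12 · 16 · 42 = 80640.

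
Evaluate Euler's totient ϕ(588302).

232320

Prime factorization: 588302 = 2 · 11^3 · 13 · 17.
φ(588302) = 588302 · (1 − 1/2) · (1 − 1/11) · (1 − 1/13) · (1 − 1/17)
       = 588302 · 1920/4862 = 232320.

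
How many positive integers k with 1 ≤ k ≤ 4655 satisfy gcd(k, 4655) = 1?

First factor: 4655 = 5 · 7^2 · 19.
φ(4655) = 4655 · (1 − 1/5) · (1 − 1/7) · (1 − 1/19)
       = 4655 · 432/665 = 3024.

3024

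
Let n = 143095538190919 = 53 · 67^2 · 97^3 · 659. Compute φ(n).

136666690288128

φ(143095538190919) = 143095538190919 · (1 − 1/53) · (1 − 1/67) · (1 − 1/97) · (1 − 1/659)
       = 143095538190919 · 216792576/226990573 = 136666690288128.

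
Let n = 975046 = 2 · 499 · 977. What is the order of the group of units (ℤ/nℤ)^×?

486048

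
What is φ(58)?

First factor: 58 = 2 * 29.
φ(58) = 58 · (1 − 1/2) · (1 − 1/29)
       = 58 · 28/58 = 28.

28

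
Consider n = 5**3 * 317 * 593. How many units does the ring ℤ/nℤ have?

φ(23497625) = 23497625 · (1 − 1/5) · (1 − 1/317) · (1 − 1/593)
       = 23497625 · 748288/939905 = 18707200.

18707200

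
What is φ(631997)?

Prime factorization: 631997 = 19 · 29 · 31 · 37.
φ(631997) = 631997 · (1 − 1/19) · (1 − 1/29) · (1 − 1/31) · (1 − 1/37)
       = 631997 · 544320/631997 = 544320.

544320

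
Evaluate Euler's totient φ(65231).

60480

Prime factorization: 65231 = 37 * 41 * 43.
φ(65231) = 65231 · (1 − 1/37) · (1 − 1/41) · (1 − 1/43)
       = 65231 · 60480/65231 = 60480.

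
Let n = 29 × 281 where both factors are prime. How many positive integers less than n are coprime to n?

7840

φ(29) = 29 − 1 = 28.
φ(281) = 281 − 1 = 280.
Multiply: 28 · 280 = 7840.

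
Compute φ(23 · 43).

φ(989) = 989 · (1 − 1/23) · (1 − 1/43)
       = 989 · 924/989 = 924.

924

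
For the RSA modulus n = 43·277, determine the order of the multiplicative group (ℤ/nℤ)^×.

11592

φ(pq) = (p−1)(q−1) = 42 · 276 = 11592.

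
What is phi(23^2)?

506

φ(23^2) = 23^1·(23−1) = 23·22 = 506.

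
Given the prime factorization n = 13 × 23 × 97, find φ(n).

25344

φ(13) = 13 − 1 = 12.
φ(23) = 23 − 1 = 22.
φ(97) = 97 − 1 = 96.
φ(29003) = 12 × 22 × 96 = 25344.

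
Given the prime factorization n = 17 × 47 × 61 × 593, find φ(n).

26142720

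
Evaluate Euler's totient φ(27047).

24192

Prime factorization: 27047 = 17 · 37 · 43.
φ(17) = 17 − 1 = 16.
φ(37) = 37 − 1 = 36.
φ(43) = 43 − 1 = 42.
Multiply: 16 · 36 · 42 = 24192.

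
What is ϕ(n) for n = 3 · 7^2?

84

φ(147) = 147 · (1 − 1/3) · (1 − 1/7)
       = 147 · 12/21 = 84.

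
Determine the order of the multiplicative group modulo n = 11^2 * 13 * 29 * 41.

φ(11^2) = 11^2 − 11^1 = 121 − 11 = 110.
φ(13) = 13 − 1 = 12.
φ(29) = 29 − 1 = 28.
φ(41) = 41 − 1 = 40.
φ(1870297) = 110 × 12 × 28 × 40 = 1478400.

1478400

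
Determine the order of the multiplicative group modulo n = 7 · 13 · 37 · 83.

212544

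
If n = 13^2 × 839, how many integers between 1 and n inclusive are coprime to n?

130728

φ(141791) = 141791 · (1 − 1/13) · (1 − 1/839)
       = 141791 · 10056/10907 = 130728.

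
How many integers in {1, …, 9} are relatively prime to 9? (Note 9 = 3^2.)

φ(9) = 9 · (1 − 1/3)
       = 9 · 2/3 = 6.

6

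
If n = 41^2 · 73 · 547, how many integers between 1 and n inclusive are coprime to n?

φ(41^2) = 41^2 − 41^1 = 1681 − 41 = 1640.
φ(73) = 73 − 1 = 72.
φ(547) = 547 − 1 = 546.
Multiply: 1640 · 72 · 546 = 64471680.

64471680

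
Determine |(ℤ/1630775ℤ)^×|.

1209600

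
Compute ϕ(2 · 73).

φ(146) = 146 · (1 − 1/2) · (1 − 1/73)
       = 146 · 72/146 = 72.

72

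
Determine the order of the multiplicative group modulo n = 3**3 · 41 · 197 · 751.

φ(3^3) = 3^2·(3−1) = 9·2 = 18.
φ(41) = 41 − 1 = 40.
φ(197) = 197 − 1 = 196.
φ(751) = 751 − 1 = 750.
Since φ is multiplicative, φ(163777329) = 18 · 40 · 196 · 750 = 105840000.

105840000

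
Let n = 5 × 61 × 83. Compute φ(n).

19680

φ(25315) = 25315 · (1 − 1/5) · (1 − 1/61) · (1 − 1/83)
       = 25315 · 19680/25315 = 19680.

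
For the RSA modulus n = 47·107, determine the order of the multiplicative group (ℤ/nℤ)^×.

4876

φ(47) = 47 − 1 = 46.
φ(107) = 107 − 1 = 106.
Since φ is multiplicative, φ(5029) = 46 · 106 = 4876.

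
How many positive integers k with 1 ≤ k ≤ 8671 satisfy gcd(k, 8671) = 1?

7392

Prime factorization: 8671 = 13 · 23 · 29.
φ(8671) = 8671 · (1 − 1/13) · (1 − 1/23) · (1 − 1/29)
       = 8671 · 7392/8671 = 7392.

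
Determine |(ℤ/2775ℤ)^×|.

Prime factorization: 2775 = 3 · 5**2 · 37.
φ(2775) = 2775 · (1 − 1/3) · (1 − 1/5) · (1 − 1/37)
       = 2775 · 288/555 = 1440.

1440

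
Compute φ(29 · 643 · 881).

15818880

φ(16428007) = 16428007 · (1 − 1/29) · (1 − 1/643) · (1 − 1/881)
       = 16428007 · 15818880/16428007 = 15818880.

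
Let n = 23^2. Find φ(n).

φ(23^2) = 23^2 − 23^1 = 529 − 23 = 506.

506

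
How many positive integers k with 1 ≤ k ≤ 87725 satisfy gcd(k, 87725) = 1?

Prime factorization: 87725 = 5^2 · 11^2 · 29.
φ(87725) = 87725 · (1 − 1/5) · (1 − 1/11) · (1 − 1/29)
       = 87725 · 1120/1595 = 61600.

61600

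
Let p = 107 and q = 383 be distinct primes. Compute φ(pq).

40492

φ(n) = (p − 1)(q − 1) = (107−1)(383−1) = 106·382 = 40492.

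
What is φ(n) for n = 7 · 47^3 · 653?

φ(474574933) = 474574933 · (1 − 1/7) · (1 − 1/47) · (1 − 1/653)
       = 474574933 · 179952/214837 = 397513968.

397513968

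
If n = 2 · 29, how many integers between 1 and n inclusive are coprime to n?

28

φ(2) = 2 − 1 = 1.
φ(29) = 29 − 1 = 28.
Since φ is multiplicative, φ(58) = 1 · 28 = 28.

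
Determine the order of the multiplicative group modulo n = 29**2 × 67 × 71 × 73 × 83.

22148501760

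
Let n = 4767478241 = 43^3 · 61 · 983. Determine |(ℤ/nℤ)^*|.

4575609360

φ(43^3) = 43^2·(43−1) = 1849·42 = 77658.
φ(61) = 61 − 1 = 60.
φ(983) = 983 − 1 = 982.
Since φ is multiplicative, φ(4767478241) = 77658 · 60 · 982 = 4575609360.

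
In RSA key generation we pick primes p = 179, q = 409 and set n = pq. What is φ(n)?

φ(pq) = (p−1)(q−1) = 178 · 408 = 72624.

72624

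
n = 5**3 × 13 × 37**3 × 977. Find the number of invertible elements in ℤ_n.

φ(5^3) = 5^3 − 5^2 = 125 − 25 = 100.
φ(13) = 13 − 1 = 12.
φ(37^3) = 37^2·(37−1) = 1369·36 = 49284.
φ(977) = 977 − 1 = 976.
Since φ is multiplicative, φ(80417969125) = 100 · 12 · 49284 · 976 = 57721420800.

57721420800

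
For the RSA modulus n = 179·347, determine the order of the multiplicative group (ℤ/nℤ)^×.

For distinct primes, φ(pq) = (p−1)(q−1) = 178 × 346 = 61588.

61588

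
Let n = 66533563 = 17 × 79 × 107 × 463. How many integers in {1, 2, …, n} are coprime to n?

φ(66533563) = 66533563 · (1 − 1/17) · (1 − 1/79) · (1 − 1/107) · (1 − 1/463)
       = 66533563 · 61117056/66533563 = 61117056.

61117056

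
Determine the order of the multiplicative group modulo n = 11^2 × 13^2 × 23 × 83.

30956640

φ(39037141) = 39037141 · (1 − 1/11) · (1 − 1/13) · (1 − 1/23) · (1 − 1/83)
       = 39037141 · 216480/272987 = 30956640.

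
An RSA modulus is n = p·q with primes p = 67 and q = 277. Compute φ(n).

φ(pq) = (p−1)(q−1) = 66 · 276 = 18216.

18216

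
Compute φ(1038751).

790272

First factor: 1038751 = 7^2 · 17 · 29 · 43.
φ(7^2) = 7^2 − 7^1 = 49 − 7 = 42.
φ(17) = 17 − 1 = 16.
φ(29) = 29 − 1 = 28.
φ(43) = 43 − 1 = 42.
Multiply: 42 · 16 · 28 · 42 = 790272.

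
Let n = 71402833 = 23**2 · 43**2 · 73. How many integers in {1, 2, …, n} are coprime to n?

φ(71402833) = 71402833 · (1 − 1/23) · (1 − 1/43) · (1 − 1/73)
       = 71402833 · 66528/72197 = 65796192.

65796192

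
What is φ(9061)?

First factor: 9061 = 13 × 17 × 41.
φ(9061) = 9061 · (1 − 1/13) · (1 − 1/17) · (1 − 1/41)
       = 9061 · 7680/9061 = 7680.

7680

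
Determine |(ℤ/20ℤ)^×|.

8

Prime factorization: 20 = 2^2 · 5.
φ(20) = 20 · (1 − 1/2) · (1 − 1/5)
       = 20 · 4/10 = 8.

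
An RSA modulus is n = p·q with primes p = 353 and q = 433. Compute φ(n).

For distinct primes, φ(pq) = (p−1)(q−1) = 352 × 432 = 152064.

152064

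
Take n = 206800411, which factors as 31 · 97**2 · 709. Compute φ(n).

197786880

φ(31) = 31 − 1 = 30.
φ(97^2) = 97^2 − 97^1 = 9409 − 97 = 9312.
φ(709) = 709 − 1 = 708.
φ(206800411) = 30 × 9312 × 708 = 197786880.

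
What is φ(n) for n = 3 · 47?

φ(3) = 3 − 1 = 2.
φ(47) = 47 − 1 = 46.
Since φ is multiplicative, φ(141) = 2 · 46 = 92.

92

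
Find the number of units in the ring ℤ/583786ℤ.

232848

583786 = 2 × 7^3 × 23 × 37.
φ(583786) = 583786 · (1 − 1/2) · (1 − 1/7) · (1 − 1/23) · (1 − 1/37)
       = 583786 · 4752/11914 = 232848.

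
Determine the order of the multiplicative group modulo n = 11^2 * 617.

67760

φ(11^2) = 11^1·(11−1) = 11·10 = 110.
φ(617) = 617 − 1 = 616.
Since φ is multiplicative, φ(74657) = 110 · 616 = 67760.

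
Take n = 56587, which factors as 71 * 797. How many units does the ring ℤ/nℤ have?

φ(56587) = 56587 · (1 − 1/71) · (1 − 1/797)
       = 56587 · 55720/56587 = 55720.

55720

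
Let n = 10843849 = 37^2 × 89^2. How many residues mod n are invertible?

10432224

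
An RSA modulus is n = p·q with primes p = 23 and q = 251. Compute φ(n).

For distinct primes, φ(pq) = (p−1)(q−1) = 22 × 250 = 5500.

5500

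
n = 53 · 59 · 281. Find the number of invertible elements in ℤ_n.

φ(53) = 53 − 1 = 52.
φ(59) = 59 − 1 = 58.
φ(281) = 281 − 1 = 280.
Since φ is multiplicative, φ(878687) = 52 · 58 · 280 = 844480.

844480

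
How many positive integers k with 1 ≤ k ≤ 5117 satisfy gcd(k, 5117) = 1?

Prime factorization: 5117 = 7 × 17 × 43.
φ(7) = 7 − 1 = 6.
φ(17) = 17 − 1 = 16.
φ(43) = 43 − 1 = 42.
Multiply: 6 · 16 · 42 = 4032.

4032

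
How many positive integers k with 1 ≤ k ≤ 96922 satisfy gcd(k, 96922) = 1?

38808

Factor 96922: 96922 = 2 * 7^2 * 23 * 43.
φ(2) = 2 − 1 = 1.
φ(7^2) = 7^1·(7−1) = 7·6 = 42.
φ(23) = 23 − 1 = 22.
φ(43) = 43 − 1 = 42.
φ(96922) = 1 × 42 × 22 × 42 = 38808.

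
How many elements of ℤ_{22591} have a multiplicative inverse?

20160

Factor 22591: 22591 = 19 · 29 · 41.
φ(19) = 19 − 1 = 18.
φ(29) = 29 − 1 = 28.
φ(41) = 41 − 1 = 40.
Since φ is multiplicative, φ(22591) = 18 · 28 · 40 = 20160.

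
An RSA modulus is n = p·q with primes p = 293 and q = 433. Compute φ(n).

126144

φ(pq) = (p−1)(q−1) = 292 · 432 = 126144.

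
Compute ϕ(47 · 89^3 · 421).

φ(47) = 47 − 1 = 46.
φ(89^3) = 89^2·(89−1) = 7921·88 = 697048.
φ(421) = 421 − 1 = 420.
φ(13949221603) = 46 × 697048 × 420 = 13466967360.

13466967360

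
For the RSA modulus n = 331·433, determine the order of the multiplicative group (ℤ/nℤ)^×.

φ(n) = (p − 1)(q − 1) = (331−1)(433−1) = 330·432 = 142560.

142560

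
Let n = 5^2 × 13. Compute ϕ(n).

φ(5^2) = 5^2 − 5^1 = 25 − 5 = 20.
φ(13) = 13 − 1 = 12.
Multiply: 20 · 12 = 240.

240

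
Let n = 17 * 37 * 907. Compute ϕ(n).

521856

φ(17) = 17 − 1 = 16.
φ(37) = 37 − 1 = 36.
φ(907) = 907 − 1 = 906.
φ(570503) = 16 × 36 × 906 = 521856.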